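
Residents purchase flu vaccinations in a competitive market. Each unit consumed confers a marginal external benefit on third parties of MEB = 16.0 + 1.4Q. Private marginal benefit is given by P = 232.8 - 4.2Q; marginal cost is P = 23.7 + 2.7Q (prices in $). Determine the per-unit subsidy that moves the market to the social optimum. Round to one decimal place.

Social marginal benefit = demand + MEB = 248.8 - 2.8Q.
Set SMB = MC: 248.8 - 2.8Q = 23.7 + 2.7Q → Q* = 40.9273.
The Pigouvian subsidy equals MEB at Q*: 16.0 + 1.4×40.9273 = 73.2982.

subsidy = $73.3 per unit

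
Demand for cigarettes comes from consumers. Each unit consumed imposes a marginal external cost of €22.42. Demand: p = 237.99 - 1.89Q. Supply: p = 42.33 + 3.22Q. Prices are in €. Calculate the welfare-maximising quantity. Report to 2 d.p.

Q* = 33.90

Social marginal benefit = demand − MEC = 215.57 - 1.89Q.
Set SMB = MC: 215.57 - 1.89Q = 42.33 + 3.22Q → Q* = 33.9022.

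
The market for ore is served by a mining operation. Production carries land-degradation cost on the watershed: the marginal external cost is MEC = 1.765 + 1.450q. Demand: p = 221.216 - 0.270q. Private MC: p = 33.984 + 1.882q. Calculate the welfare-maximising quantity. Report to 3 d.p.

Social marginal cost = private MC + MEC = 35.749 + 3.332q.
Set SMC = demand: 35.749 + 3.332q = 221.216 - 0.270q → q* = 51.4900.

q* = 51.490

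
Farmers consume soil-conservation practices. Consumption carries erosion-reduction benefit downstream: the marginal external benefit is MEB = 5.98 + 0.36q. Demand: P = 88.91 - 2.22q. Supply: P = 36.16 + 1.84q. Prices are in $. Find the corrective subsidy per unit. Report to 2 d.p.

subsidy = $11.69 per unit

Social marginal benefit = demand + MEB = 94.89 - 1.86q.
Set SMB = MC: 94.89 - 1.86q = 36.16 + 1.84q → q* = 15.8730.
The Pigouvian subsidy equals MEB at q*: 5.98 + 0.36×15.8730 = 11.6943.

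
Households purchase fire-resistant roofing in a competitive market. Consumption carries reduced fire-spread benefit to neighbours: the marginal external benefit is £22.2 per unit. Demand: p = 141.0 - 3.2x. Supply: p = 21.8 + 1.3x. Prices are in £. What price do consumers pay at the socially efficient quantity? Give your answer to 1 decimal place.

Social marginal benefit = demand + MEB = 163.2 - 3.2x.
Set SMB = MC: 163.2 - 3.2x = 21.8 + 1.3x → x* = 31.4222.
Consumer price on the demand curve at x*: 141.0 − 3.2×31.4222 = 40.4490.

P = £40.4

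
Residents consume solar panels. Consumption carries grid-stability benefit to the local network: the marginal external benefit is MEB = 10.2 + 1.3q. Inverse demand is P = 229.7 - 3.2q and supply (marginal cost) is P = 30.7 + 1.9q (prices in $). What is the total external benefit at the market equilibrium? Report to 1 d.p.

Market equilibrium (private): 30.7 + 1.9q = 229.7 - 3.2q → q_m = 39.0196.
Total external benefit = ∫₀^{q_m} (10.2 + 1.3q) dq = 10.2×39.0196 + ½×1.3×39.0196² = 1387.6439.

$1387.6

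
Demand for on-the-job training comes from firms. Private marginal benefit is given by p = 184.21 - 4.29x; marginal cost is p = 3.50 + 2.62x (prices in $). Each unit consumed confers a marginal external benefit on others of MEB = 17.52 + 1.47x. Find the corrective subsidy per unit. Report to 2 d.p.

Social marginal benefit = demand + MEB = 201.73 - 2.82x.
Set SMB = MC: 201.73 - 2.82x = 3.50 + 2.62x → x* = 36.4393.
The Pigouvian subsidy equals MEB at x*: 17.52 + 1.47×36.4393 = 71.0858.

subsidy = $71.09 per unit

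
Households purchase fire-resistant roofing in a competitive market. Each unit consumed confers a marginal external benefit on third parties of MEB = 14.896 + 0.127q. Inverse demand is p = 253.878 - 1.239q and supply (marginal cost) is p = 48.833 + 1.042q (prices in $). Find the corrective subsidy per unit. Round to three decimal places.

subsidy = $27.864 per unit

Social marginal benefit = demand + MEB = 268.774 - 1.112q.
Set SMB = MC: 268.774 - 1.112q = 48.833 + 1.042q → q* = 102.1082.
The Pigouvian subsidy equals MEB at q*: 14.896 + 0.127×102.1082 = 27.8637.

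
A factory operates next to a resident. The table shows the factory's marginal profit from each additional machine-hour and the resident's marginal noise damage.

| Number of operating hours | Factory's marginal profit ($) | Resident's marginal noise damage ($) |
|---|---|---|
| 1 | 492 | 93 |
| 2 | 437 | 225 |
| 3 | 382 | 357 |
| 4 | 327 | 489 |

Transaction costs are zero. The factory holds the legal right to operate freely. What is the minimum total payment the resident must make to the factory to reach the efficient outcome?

Left alone the factory would choose level 4 (marginal profit stays positive).
Efficient level: k* = 3 (marginal profit ≥ marginal noise damage through 3).
The resident must at least cover the factory's forgone profit from cutting 4→3: 327 = 327.

$327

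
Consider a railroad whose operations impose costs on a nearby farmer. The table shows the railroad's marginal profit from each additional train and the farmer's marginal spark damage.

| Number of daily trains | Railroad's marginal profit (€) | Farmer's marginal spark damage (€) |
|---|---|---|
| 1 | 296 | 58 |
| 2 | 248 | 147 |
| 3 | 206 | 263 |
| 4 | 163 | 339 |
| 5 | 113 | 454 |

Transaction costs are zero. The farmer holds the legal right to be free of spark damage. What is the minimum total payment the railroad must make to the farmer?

€205

Efficient level: marginal profit ≥ marginal spark damage through level 2, so k* = 2.
With the farmer holding the right, the railroad must at least compensate total damage at k*: 58 + 147 = 205.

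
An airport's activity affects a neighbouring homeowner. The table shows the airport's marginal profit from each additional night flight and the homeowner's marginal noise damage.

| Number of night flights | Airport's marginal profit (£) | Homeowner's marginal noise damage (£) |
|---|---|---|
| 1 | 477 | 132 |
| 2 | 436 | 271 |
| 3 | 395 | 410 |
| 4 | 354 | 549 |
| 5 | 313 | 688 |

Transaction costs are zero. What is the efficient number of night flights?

Bargaining reaches the level where marginal profit last exceeds marginal noise damage.
That holds through level 2 (436 ≥ 271) but not at 3 (395 < 410).

2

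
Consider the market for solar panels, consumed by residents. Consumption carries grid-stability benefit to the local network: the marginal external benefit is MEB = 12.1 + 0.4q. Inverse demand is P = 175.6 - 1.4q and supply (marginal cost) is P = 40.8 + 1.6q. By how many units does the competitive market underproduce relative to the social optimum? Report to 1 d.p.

Market equilibrium (private): 40.8 + 1.6q = 175.6 - 1.4q → q_m = 44.9333.
Social marginal benefit = demand + MEB = 187.7 - q.
Set SMB = MC: 187.7 - q = 40.8 + 1.6q → q* = 56.5000.
Gap = |44.9333 − 56.5000| = 11.5667.

11.6 units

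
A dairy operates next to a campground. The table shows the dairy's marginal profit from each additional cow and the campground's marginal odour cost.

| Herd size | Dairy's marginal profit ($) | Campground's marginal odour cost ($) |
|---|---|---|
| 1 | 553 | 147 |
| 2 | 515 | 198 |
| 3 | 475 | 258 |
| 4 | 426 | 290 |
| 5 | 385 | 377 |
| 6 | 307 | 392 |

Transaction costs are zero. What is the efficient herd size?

5

Bargaining reaches the level where marginal profit last exceeds marginal odour cost.
That holds through level 5 (385 ≥ 377) but not at 6 (307 < 392).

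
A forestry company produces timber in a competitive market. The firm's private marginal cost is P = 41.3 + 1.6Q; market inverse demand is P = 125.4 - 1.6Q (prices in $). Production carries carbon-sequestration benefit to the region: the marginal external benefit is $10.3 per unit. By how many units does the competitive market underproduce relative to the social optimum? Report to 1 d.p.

Market equilibrium (private): 41.3 + 1.6Q = 125.4 - 1.6Q → Q_m = 26.2813.
Social marginal cost = private MC − MEB = 31.0 + 1.6Q.
Set SMC = demand: 31.0 + 1.6Q = 125.4 - 1.6Q → Q* = 29.5000.
Gap = |26.2813 − 29.5000| = 3.2187.

3.2 units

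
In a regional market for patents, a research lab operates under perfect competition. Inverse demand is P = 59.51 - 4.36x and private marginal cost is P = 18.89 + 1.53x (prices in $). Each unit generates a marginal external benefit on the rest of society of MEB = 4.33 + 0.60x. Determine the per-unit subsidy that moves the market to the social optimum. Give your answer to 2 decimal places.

Social marginal cost = private MC − MEB = 14.56 + 0.93x.
Set SMC = demand: 14.56 + 0.93x = 59.51 - 4.36x → x* = 8.4972.
The Pigouvian subsidy equals MEB at x*: 4.33 + 0.60×8.4972 = 9.4283.

subsidy = $9.43 per unit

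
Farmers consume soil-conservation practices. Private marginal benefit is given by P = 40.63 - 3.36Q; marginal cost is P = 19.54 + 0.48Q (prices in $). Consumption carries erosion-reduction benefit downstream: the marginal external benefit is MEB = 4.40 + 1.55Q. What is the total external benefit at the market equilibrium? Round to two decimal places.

Market equilibrium (private): 19.54 + 0.48Q = 40.63 - 3.36Q → Q_m = 5.4922.
Total external benefit = ∫₀^{Q_m} (4.40 + 1.55Q) dQ = 4.40×5.4922 + ½×1.55×5.4922² = 47.5430.

$47.54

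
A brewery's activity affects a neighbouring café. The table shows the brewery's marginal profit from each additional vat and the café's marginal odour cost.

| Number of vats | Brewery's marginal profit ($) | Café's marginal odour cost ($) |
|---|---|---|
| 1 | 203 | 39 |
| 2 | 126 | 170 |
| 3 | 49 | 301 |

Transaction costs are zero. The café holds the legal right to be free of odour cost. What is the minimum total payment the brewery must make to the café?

$39

Efficient level: marginal profit ≥ marginal odour cost through level 1, so k* = 1.
With the café holding the right, the brewery must at least compensate total damage at k*: 39 = 39.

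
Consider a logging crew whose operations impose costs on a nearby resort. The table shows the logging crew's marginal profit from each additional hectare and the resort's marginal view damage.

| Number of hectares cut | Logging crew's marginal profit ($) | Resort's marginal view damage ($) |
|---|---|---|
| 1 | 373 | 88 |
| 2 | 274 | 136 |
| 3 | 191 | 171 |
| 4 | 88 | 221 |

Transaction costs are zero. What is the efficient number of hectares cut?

Bargaining reaches the level where marginal profit last exceeds marginal view damage.
That holds through level 3 (191 ≥ 171) but not at 4 (88 < 221).

3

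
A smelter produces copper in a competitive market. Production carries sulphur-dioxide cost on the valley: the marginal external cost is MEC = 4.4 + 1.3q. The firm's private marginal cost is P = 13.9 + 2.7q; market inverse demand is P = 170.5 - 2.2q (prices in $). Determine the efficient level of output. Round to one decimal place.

Social marginal cost = private MC + MEC = 18.3 + 4.0q.
Set SMC = demand: 18.3 + 4.0q = 170.5 - 2.2q → q* = 24.5484.

q* = 24.5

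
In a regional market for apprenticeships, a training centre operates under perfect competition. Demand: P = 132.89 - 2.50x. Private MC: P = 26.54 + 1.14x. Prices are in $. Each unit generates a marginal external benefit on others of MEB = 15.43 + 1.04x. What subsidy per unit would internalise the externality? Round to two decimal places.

Social marginal cost = private MC − MEB = 11.11 + 0.10x.
Set SMC = demand: 11.11 + 0.10x = 132.89 - 2.50x → x* = 46.8385.
The Pigouvian subsidy equals MEB at x*: 15.43 + 1.04×46.8385 = 64.1420.

subsidy = $64.14 per unit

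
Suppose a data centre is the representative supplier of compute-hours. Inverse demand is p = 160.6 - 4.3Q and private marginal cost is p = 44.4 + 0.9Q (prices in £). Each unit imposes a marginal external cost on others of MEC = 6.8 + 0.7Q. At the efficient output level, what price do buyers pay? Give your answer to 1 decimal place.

P = £80.9

Social marginal cost = private MC + MEC = 51.2 + 1.6Q.
Set SMC = demand: 51.2 + 1.6Q = 160.6 - 4.3Q → Q* = 18.5424.
Consumer price on the demand curve at Q*: 160.6 − 4.3×18.5424 = 80.8677.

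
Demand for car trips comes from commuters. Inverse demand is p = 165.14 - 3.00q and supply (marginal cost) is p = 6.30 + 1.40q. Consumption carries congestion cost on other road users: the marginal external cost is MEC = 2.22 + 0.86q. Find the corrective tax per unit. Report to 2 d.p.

tax = 27.83 per unit

Social marginal benefit = demand − MEC = 162.92 - 3.86q.
Set SMB = MC: 162.92 - 3.86q = 6.30 + 1.40q → q* = 29.7757.
The Pigouvian tax equals MEC at q*: 2.22 + 0.86×29.7757 = 27.8271.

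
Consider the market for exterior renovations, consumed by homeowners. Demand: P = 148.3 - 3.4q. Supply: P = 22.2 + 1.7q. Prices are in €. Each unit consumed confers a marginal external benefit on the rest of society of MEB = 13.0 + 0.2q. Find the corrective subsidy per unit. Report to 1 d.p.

Social marginal benefit = demand + MEB = 161.3 - 3.2q.
Set SMB = MC: 161.3 - 3.2q = 22.2 + 1.7q → q* = 28.3878.
The Pigouvian subsidy equals MEB at q*: 13.0 + 0.2×28.3878 = 18.6776.

subsidy = €18.7 per unit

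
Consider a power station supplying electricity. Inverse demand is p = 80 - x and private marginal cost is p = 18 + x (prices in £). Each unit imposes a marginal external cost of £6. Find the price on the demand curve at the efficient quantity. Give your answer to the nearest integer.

P = £52

Social marginal cost = private MC + MEC = 24 + x.
Set SMC = demand: 24 + x = 80 - x → x* = 28.0000.
Consumer price on the demand curve at x*: 80 − 1×28.0000 = 52.0000.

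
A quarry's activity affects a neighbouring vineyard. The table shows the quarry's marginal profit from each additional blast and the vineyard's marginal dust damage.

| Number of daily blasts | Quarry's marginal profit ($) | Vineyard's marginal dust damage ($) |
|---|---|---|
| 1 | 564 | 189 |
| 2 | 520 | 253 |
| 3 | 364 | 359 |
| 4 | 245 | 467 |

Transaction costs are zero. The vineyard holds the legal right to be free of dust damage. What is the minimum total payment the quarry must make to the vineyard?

Efficient level: marginal profit ≥ marginal dust damage through level 3, so k* = 3.
With the vineyard holding the right, the quarry must at least compensate total damage at k*: 189 + 253 + 359 = 801.

$801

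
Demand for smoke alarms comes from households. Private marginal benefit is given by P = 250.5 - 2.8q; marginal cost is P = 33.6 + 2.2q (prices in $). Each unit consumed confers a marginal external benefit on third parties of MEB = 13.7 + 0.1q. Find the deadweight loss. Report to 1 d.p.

DWL = $33.2

Market equilibrium (private): 33.6 + 2.2q = 250.5 - 2.8q → q_m = 43.3800.
Social marginal benefit = demand + MEB = 264.2 - 2.7q.
Set SMB = MC: 264.2 - 2.7q = 33.6 + 2.2q → q* = 47.0612.
The loss is the area between SMB and MC from q* to q_m; with linear curves that's a triangle of height MEB(q_m).
DWL = ½ × 3.6812 × 18.0380 = 33.2007.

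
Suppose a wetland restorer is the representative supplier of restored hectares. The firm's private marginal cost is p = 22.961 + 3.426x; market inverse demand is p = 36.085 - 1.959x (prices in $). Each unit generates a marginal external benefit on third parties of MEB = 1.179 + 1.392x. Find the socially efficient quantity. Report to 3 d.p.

x* = 3.582

Social marginal cost = private MC − MEB = 21.782 + 2.034x.
Set SMC = demand: 21.782 + 2.034x = 36.085 - 1.959x → x* = 3.5820.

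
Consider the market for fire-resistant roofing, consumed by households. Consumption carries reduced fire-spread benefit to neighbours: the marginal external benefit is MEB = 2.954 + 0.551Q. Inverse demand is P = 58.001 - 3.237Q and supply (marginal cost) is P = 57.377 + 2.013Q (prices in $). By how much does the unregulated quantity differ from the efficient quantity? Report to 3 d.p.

Market equilibrium (private): 57.377 + 2.013Q = 58.001 - 3.237Q → Q_m = 0.1189.
Social marginal benefit = demand + MEB = 60.955 - 2.686Q.
Set SMB = MC: 60.955 - 2.686Q = 57.377 + 2.013Q → Q* = 0.7614.
Gap = |0.1189 − 0.7614| = 0.6425.

0.643 units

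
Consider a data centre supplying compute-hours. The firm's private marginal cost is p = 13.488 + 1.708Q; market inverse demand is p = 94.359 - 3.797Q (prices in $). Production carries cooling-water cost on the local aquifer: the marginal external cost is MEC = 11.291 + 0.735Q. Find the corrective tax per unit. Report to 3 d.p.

Social marginal cost = private MC + MEC = 24.779 + 2.443Q.
Set SMC = demand: 24.779 + 2.443Q = 94.359 - 3.797Q → Q* = 11.1506.
The Pigouvian tax equals MEC at Q*: 11.291 + 0.735×11.1506 = 19.4867.

tax = $19.487 per unit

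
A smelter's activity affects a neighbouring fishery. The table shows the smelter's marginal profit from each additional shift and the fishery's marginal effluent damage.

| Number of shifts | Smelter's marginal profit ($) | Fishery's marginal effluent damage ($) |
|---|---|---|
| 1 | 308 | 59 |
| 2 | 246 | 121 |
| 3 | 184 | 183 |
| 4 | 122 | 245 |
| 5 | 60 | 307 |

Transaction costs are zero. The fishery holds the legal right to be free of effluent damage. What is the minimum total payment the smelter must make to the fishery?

$363

Efficient level: marginal profit ≥ marginal effluent damage through level 3, so k* = 3.
With the fishery holding the right, the smelter must at least compensate total damage at k*: 59 + 121 + 183 = 363.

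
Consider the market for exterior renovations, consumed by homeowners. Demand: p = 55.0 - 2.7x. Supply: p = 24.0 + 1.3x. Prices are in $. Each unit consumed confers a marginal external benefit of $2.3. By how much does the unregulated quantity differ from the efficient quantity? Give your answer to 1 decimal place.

0.6 units

Market equilibrium (private): 24.0 + 1.3x = 55.0 - 2.7x → x_m = 7.7500.
Social marginal benefit = demand + MEB = 57.3 - 2.7x.
Set SMB = MC: 57.3 - 2.7x = 24.0 + 1.3x → x* = 8.3250.
Gap = |7.7500 − 8.3250| = 0.5750.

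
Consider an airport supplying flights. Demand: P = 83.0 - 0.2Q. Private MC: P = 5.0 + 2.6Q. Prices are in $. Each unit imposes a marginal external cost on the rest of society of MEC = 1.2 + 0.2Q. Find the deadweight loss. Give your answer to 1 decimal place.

Market equilibrium (private): 5.0 + 2.6Q = 83.0 - 0.2Q → Q_m = 27.8571.
Social marginal cost = private MC + MEC = 6.2 + 2.8Q.
Set SMC = demand: 6.2 + 2.8Q = 83.0 - 0.2Q → Q* = 25.6000.
The welfare-loss triangle has base |Q_m − Q*| and height MEC(Q_m) (the vertical gap between SMC and demand is zero at Q* and MEC at Q_m).
DWL = ½ × 2.2571 × 6.7714 = 7.6419.

DWL = $7.6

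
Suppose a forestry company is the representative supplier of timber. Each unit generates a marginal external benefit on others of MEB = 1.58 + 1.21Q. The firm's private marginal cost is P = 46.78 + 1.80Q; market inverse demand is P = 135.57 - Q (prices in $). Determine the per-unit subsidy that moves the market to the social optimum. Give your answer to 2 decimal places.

subsidy = $70.35 per unit

Social marginal cost = private MC − MEB = 45.20 + 0.59Q.
Set SMC = demand: 45.20 + 0.59Q = 135.57 - Q → Q* = 56.8365.
The Pigouvian subsidy equals MEB at Q*: 1.58 + 1.21×56.8365 = 70.3522.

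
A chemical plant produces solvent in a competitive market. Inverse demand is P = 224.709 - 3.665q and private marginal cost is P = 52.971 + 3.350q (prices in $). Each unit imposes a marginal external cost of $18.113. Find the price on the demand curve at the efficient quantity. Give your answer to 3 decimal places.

P = $144.447

Social marginal cost = private MC + MEC = 71.084 + 3.350q.
Set SMC = demand: 71.084 + 3.350q = 224.709 - 3.665q → q* = 21.8995.
Consumer price on the demand curve at q*: 224.709 − 3.665×21.8995 = 144.4473.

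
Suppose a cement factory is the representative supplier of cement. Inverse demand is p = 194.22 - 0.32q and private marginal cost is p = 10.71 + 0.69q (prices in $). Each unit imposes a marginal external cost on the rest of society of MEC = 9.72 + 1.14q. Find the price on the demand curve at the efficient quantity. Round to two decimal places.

Social marginal cost = private MC + MEC = 20.43 + 1.83q.
Set SMC = demand: 20.43 + 1.83q = 194.22 - 0.32q → q* = 80.8326.
Consumer price on the demand curve at q*: 194.22 − 0.32×80.8326 = 168.3536.

P = $168.35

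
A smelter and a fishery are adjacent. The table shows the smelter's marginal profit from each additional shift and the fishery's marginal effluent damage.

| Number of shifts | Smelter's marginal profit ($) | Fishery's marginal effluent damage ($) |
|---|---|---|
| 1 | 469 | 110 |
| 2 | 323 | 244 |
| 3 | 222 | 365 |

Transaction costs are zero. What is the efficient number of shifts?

Bargaining reaches the level where marginal profit last exceeds marginal effluent damage.
That holds through level 2 (323 ≥ 244) but not at 3 (222 < 365).

2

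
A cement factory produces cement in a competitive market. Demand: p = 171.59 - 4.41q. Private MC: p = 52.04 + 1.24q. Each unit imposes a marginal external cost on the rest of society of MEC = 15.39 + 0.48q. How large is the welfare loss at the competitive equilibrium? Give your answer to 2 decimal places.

DWL = 53.23

Market equilibrium (private): 52.04 + 1.24q = 171.59 - 4.41q → q_m = 21.1593.
Social marginal cost = private MC + MEC = 67.43 + 1.72q.
Set SMC = demand: 67.43 + 1.72q = 171.59 - 4.41q → q* = 16.9918.
Between q* and q_m the wedge SMC − demand runs linearly from 0 to MEC(q_m), so the loss is a triangle.
DWL = ½ × 4.1675 × 25.5465 = 53.2325.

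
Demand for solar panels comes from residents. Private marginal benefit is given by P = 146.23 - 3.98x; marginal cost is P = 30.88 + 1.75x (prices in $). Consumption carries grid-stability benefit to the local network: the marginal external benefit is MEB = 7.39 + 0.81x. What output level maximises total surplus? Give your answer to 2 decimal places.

x* = 24.95

Social marginal benefit = demand + MEB = 153.62 - 3.17x.
Set SMB = MC: 153.62 - 3.17x = 30.88 + 1.75x → x* = 24.9472.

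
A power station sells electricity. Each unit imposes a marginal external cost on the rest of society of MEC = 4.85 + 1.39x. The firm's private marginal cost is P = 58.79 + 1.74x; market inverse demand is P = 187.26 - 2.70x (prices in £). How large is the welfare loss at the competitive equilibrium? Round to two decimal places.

Market equilibrium (private): 58.79 + 1.74x = 187.26 - 2.70x → x_m = 28.9347.
Social marginal cost = private MC + MEC = 63.64 + 3.13x.
Set SMC = demand: 63.64 + 3.13x = 187.26 - 2.70x → x* = 21.2041.
Height of the DWL triangle at x_m is SMC(x_m) − demand(x_m) = MEC(x_m) = 45.0692.
DWL = ½ × 7.7306 × 45.0692 = 174.2060.

DWL = £174.21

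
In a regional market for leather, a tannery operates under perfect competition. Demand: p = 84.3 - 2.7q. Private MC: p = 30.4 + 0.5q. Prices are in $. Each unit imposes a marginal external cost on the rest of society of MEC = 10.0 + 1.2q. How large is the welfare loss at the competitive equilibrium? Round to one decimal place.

Market equilibrium (private): 30.4 + 0.5q = 84.3 - 2.7q → q_m = 16.8438.
Social marginal cost = private MC + MEC = 40.4 + 1.7q.
Set SMC = demand: 40.4 + 1.7q = 84.3 - 2.7q → q* = 9.9773.
The welfare-loss triangle has base |q_m − q*| and height MEC(q_m) (the vertical gap between SMC and demand is zero at q* and MEC at q_m).
DWL = ½ × 6.8665 × 30.2125 = 103.7271.

DWL = $103.7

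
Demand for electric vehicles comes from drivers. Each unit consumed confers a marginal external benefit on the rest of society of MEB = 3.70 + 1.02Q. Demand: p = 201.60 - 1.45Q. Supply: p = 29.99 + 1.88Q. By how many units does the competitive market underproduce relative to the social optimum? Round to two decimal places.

24.36 units

Market equilibrium (private): 29.99 + 1.88Q = 201.60 - 1.45Q → Q_m = 51.5345.
Social marginal benefit = demand + MEB = 205.30 - 0.43Q.
Set SMB = MC: 205.30 - 0.43Q = 29.99 + 1.88Q → Q* = 75.8918.
Gap = |51.5345 − 75.8918| = 24.3573.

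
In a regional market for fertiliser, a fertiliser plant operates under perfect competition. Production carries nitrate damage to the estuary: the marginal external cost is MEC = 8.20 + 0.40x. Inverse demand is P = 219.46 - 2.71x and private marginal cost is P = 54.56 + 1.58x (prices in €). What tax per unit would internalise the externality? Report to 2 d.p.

Social marginal cost = private MC + MEC = 62.76 + 1.98x.
Set SMC = demand: 62.76 + 1.98x = 219.46 - 2.71x → x* = 33.4115.
The Pigouvian tax equals MEC at x*: 8.20 + 0.40×33.4115 = 21.5646.

tax = €21.56 per unit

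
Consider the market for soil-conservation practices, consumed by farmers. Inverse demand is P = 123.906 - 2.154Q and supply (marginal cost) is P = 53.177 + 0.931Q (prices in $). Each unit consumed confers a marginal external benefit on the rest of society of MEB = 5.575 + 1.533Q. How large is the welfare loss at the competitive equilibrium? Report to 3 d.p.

DWL = $534.232

Market equilibrium (private): 53.177 + 0.931Q = 123.906 - 2.154Q → Q_m = 22.9267.
Social marginal benefit = demand + MEB = 129.481 - 0.621Q.
Set SMB = MC: 129.481 - 0.621Q = 53.177 + 0.931Q → Q* = 49.1649.
The loss is the area between SMB and MC from Q* to Q_m; with linear curves that's a triangle of height MEB(Q_m).
DWL = ½ × 26.2382 × 40.7217 = 534.2321.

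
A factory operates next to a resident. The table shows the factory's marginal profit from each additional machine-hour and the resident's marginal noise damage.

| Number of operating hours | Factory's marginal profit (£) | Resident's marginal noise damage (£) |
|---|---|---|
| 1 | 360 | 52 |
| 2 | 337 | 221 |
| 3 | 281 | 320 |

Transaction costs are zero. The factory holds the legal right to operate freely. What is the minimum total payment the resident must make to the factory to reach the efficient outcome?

Left alone the factory would choose level 3 (marginal profit stays positive).
Efficient level: k* = 2 (marginal profit ≥ marginal noise damage through 2).
The resident must at least cover the factory's forgone profit from cutting 3→2: 281 = 281.

£281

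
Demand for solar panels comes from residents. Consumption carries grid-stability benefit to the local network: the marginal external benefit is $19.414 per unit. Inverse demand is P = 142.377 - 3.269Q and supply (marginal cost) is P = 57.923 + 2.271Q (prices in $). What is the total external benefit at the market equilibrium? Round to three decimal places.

Market equilibrium (private): 57.923 + 2.271Q = 142.377 - 3.269Q → Q_m = 15.2444.
Total external benefit = MEB × Q_m = 19.414 × 15.2444 = 295.9548.

$295.955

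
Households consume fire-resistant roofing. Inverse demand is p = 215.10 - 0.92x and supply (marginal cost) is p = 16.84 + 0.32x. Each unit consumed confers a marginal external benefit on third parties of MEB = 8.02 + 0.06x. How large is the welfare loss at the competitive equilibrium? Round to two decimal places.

DWL = 131.45

Market equilibrium (private): 16.84 + 0.32x = 215.10 - 0.92x → x_m = 159.8871.
Social marginal benefit = demand + MEB = 223.12 - 0.86x.
Set SMB = MC: 223.12 - 0.86x = 16.84 + 0.32x → x* = 174.8136.
The loss is the area between SMB and MC from x* to x_m; with linear curves that's a triangle of height MEB(x_m).
DWL = ½ × 14.9265 × 17.6132 = 131.4517.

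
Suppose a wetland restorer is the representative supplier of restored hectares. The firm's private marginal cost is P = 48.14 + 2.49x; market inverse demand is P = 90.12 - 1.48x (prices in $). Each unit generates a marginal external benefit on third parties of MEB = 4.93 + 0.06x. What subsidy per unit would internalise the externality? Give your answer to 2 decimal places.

Social marginal cost = private MC − MEB = 43.21 + 2.43x.
Set SMC = demand: 43.21 + 2.43x = 90.12 - 1.48x → x* = 11.9974.
The Pigouvian subsidy equals MEB at x*: 4.93 + 0.06×11.9974 = 5.6498.

subsidy = $5.65 per unit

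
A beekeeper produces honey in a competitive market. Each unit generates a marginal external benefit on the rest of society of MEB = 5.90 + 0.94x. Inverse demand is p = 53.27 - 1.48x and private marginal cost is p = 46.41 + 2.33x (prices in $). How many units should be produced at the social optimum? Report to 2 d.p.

Social marginal cost = private MC − MEB = 40.51 + 1.39x.
Set SMC = demand: 40.51 + 1.39x = 53.27 - 1.48x → x* = 4.4460.

x* = 4.45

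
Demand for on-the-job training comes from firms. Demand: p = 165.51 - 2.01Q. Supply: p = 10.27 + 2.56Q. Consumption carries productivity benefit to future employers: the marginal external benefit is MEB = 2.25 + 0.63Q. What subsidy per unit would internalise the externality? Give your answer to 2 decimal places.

subsidy = 27.43 per unit

Social marginal benefit = demand + MEB = 167.76 - 1.38Q.
Set SMB = MC: 167.76 - 1.38Q = 10.27 + 2.56Q → Q* = 39.9721.
The Pigouvian subsidy equals MEB at Q*: 2.25 + 0.63×39.9721 = 27.4324.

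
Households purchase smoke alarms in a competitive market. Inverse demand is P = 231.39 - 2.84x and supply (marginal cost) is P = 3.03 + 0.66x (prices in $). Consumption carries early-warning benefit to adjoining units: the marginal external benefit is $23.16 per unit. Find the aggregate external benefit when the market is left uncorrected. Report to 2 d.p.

Market equilibrium (private): 3.03 + 0.66x = 231.39 - 2.84x → x_m = 65.2457.
Total external benefit = MEB × x_m = 23.16 × 65.2457 = 1511.0904.

$1511.09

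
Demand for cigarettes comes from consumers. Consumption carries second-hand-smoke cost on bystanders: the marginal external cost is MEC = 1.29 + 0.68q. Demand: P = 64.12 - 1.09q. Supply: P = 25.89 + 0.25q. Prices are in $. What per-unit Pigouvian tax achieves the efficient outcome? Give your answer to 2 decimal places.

tax = $13.73 per unit

Social marginal benefit = demand − MEC = 62.83 - 1.77q.
Set SMB = MC: 62.83 - 1.77q = 25.89 + 0.25q → q* = 18.2871.
The Pigouvian tax equals MEC at q*: 1.29 + 0.68×18.2871 = 13.7252.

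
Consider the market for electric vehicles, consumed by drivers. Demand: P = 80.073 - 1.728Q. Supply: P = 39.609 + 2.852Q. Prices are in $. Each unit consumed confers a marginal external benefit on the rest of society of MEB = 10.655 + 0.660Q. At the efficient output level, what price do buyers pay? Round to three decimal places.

Social marginal benefit = demand + MEB = 90.728 - 1.068Q.
Set SMB = MC: 90.728 - 1.068Q = 39.609 + 2.852Q → Q* = 13.0406.
Consumer price on the demand curve at Q*: 80.073 − 1.728×13.0406 = 57.5388.

P = $57.539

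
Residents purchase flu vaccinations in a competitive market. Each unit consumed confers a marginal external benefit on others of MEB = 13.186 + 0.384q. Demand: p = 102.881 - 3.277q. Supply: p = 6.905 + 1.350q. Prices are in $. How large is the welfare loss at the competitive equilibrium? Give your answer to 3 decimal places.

DWL = $52.719

Market equilibrium (private): 6.905 + 1.350q = 102.881 - 3.277q → q_m = 20.7426.
Social marginal benefit = demand + MEB = 116.067 - 2.893q.
Set SMB = MC: 116.067 - 2.893q = 6.905 + 1.350q → q* = 25.7276.
The welfare-loss triangle has base |q_m − q*| and height MEB(q_m) (the vertical gap between SMB and MC is zero at q* and MEB at q_m).
DWL = ½ × 4.9850 × 21.1512 = 52.7194.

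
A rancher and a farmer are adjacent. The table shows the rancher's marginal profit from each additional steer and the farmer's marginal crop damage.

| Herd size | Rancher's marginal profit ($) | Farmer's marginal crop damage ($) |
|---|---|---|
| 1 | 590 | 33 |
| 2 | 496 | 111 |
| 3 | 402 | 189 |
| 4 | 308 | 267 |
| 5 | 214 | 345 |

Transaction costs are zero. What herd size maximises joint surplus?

Bargaining reaches the level where marginal profit last exceeds marginal crop damage.
That holds through level 4 (308 ≥ 267) but not at 5 (214 < 345).

4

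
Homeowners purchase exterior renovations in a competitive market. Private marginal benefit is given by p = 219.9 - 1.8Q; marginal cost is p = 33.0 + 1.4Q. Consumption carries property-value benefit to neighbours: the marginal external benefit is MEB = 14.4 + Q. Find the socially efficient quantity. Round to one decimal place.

Social marginal benefit = demand + MEB = 234.3 - 0.8Q.
Set SMB = MC: 234.3 - 0.8Q = 33.0 + 1.4Q → Q* = 91.5000.

Q* = 91.5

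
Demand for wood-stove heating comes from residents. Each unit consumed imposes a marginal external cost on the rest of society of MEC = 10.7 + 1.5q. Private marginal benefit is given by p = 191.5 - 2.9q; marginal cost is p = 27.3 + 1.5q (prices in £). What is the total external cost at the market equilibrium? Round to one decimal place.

£1443.8

Market equilibrium (private): 27.3 + 1.5q = 191.5 - 2.9q → q_m = 37.3182.
Total external cost = ∫₀^{q_m} (10.7 + 1.5q) dq = 10.7×37.3182 + ½×1.5×37.3182² = 1443.7908.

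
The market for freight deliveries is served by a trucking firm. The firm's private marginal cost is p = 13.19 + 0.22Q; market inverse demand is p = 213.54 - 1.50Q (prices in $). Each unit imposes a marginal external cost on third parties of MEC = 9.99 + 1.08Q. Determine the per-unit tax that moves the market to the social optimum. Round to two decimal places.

tax = $83.41 per unit

Social marginal cost = private MC + MEC = 23.18 + 1.30Q.
Set SMC = demand: 23.18 + 1.30Q = 213.54 - 1.50Q → Q* = 67.9857.
The Pigouvian tax equals MEC at Q*: 9.99 + 1.08×67.9857 = 83.4146.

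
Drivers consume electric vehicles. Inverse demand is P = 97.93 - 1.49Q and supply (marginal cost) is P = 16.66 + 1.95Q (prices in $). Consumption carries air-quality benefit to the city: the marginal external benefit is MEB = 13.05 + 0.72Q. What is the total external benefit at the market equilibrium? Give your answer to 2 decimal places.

$509.24

Market equilibrium (private): 16.66 + 1.95Q = 97.93 - 1.49Q → Q_m = 23.6250.
Total external benefit = ∫₀^{Q_m} (13.05 + 0.72Q) dQ = 13.05×23.6250 + ½×0.72×23.6250² = 509.2369.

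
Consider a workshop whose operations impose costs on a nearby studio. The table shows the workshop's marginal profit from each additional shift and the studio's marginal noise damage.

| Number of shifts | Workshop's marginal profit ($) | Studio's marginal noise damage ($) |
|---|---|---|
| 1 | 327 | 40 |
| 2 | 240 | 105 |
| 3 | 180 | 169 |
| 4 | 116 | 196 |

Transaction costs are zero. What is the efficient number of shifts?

3

Bargaining reaches the level where marginal profit last exceeds marginal noise damage.
That holds through level 3 (180 ≥ 169) but not at 4 (116 < 196).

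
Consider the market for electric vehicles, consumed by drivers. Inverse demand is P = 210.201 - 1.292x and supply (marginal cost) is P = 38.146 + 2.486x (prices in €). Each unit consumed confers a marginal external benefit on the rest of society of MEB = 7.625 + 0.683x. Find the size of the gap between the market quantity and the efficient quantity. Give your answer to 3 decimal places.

Market equilibrium (private): 38.146 + 2.486x = 210.201 - 1.292x → x_m = 45.5413.
Social marginal benefit = demand + MEB = 217.826 - 0.609x.
Set SMB = MC: 217.826 - 0.609x = 38.146 + 2.486x → x* = 58.0549.
Gap = |45.5413 − 58.0549| = 12.5136.

12.514 units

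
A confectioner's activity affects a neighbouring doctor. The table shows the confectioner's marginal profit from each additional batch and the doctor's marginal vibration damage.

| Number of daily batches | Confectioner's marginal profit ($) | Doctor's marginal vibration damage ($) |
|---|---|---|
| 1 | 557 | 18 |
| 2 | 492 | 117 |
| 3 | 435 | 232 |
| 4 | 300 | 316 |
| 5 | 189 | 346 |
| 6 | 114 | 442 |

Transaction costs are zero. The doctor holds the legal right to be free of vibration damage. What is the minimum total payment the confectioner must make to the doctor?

Efficient level: marginal profit ≥ marginal vibration damage through level 3, so k* = 3.
With the doctor holding the right, the confectioner must at least compensate total damage at k*: 18 + 117 + 232 = 367.

$367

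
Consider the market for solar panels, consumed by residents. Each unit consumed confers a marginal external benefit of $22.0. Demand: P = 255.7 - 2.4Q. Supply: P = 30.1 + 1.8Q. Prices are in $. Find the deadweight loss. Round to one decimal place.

Market equilibrium (private): 30.1 + 1.8Q = 255.7 - 2.4Q → Q_m = 53.7143.
Social marginal benefit = demand + MEB = 277.7 - 2.4Q.
Set SMB = MC: 277.7 - 2.4Q = 30.1 + 1.8Q → Q* = 58.9524.
Between Q* and Q_m the wedge SMB − MC runs linearly from 0 to MEB(Q_m), so the loss is a triangle.
DWL = ½ × 5.2381 × 22.0000 = 57.6191.

DWL = $57.6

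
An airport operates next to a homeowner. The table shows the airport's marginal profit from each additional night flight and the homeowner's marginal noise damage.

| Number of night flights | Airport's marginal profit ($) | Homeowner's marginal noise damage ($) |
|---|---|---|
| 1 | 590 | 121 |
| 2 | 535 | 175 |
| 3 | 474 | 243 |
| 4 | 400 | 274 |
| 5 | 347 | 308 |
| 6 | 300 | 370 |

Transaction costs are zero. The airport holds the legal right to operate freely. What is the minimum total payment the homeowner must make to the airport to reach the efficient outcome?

$300

Left alone the airport would choose level 6 (marginal profit stays positive).
Efficient level: k* = 5 (marginal profit ≥ marginal noise damage through 5).
The homeowner must at least cover the airport's forgone profit from cutting 6→5: 300 = 300.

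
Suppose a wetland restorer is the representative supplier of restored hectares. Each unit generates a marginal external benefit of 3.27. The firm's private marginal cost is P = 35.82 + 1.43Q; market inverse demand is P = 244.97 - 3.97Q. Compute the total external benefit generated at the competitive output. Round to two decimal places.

Market equilibrium (private): 35.82 + 1.43Q = 244.97 - 3.97Q → Q_m = 38.7315.
Total external benefit = MEB × Q_m = 3.27 × 38.7315 = 126.6520.

126.65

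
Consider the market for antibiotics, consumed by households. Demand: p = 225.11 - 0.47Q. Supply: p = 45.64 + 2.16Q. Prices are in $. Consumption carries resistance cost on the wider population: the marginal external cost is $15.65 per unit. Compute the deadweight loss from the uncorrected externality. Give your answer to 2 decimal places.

DWL = $46.56

Market equilibrium (private): 45.64 + 2.16Q = 225.11 - 0.47Q → Q_m = 68.2395.
Social marginal benefit = demand − MEC = 209.46 - 0.47Q.
Set SMB = MC: 209.46 - 0.47Q = 45.64 + 2.16Q → Q* = 62.2890.
Height of the DWL triangle at Q_m is MC(Q_m) − SMB(Q_m) = MEC(Q_m) = 15.6500.
DWL = ½ × 5.9505 × 15.6500 = 46.5627.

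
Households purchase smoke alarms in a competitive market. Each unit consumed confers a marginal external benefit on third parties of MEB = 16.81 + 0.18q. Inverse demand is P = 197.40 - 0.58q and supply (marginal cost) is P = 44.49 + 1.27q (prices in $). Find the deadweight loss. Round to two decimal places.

DWL = $300.63

Market equilibrium (private): 44.49 + 1.27q = 197.40 - 0.58q → q_m = 82.6541.
Social marginal benefit = demand + MEB = 214.21 - 0.40q.
Set SMB = MC: 214.21 - 0.40q = 44.49 + 1.27q → q* = 101.6287.
The loss is the area between SMB and MC from q* to q_m; with linear curves that's a triangle of height MEB(q_m).
DWL = ½ × 18.9746 × 31.6877 = 300.6307.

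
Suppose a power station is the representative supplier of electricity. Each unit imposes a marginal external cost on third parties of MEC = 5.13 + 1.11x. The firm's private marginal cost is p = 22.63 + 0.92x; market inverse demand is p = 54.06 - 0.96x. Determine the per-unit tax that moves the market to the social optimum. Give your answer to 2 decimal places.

Social marginal cost = private MC + MEC = 27.76 + 2.03x.
Set SMC = demand: 27.76 + 2.03x = 54.06 - 0.96x → x* = 8.7960.
The Pigouvian tax equals MEC at x*: 5.13 + 1.11×8.7960 = 14.8936.

tax = 14.89 per unit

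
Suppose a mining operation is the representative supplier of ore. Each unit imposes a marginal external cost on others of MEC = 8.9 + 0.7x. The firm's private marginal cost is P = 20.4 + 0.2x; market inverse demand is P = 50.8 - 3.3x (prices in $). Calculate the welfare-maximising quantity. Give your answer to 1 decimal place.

x* = 5.1

Social marginal cost = private MC + MEC = 29.3 + 0.9x.
Set SMC = demand: 29.3 + 0.9x = 50.8 - 3.3x → x* = 5.1190.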